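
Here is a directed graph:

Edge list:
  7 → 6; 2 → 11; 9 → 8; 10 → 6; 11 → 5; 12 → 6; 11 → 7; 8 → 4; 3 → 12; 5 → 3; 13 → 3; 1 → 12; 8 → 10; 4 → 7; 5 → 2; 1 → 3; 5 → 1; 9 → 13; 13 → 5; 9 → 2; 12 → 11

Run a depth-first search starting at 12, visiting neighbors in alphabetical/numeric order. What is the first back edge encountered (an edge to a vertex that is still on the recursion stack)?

DFS from 12 (visiting neighbors in alphabetical/numeric order); mark gray on enter, black on exit:
12 gray
  6 gray
  6 black
  11 gray
    5 gray
      1 gray
        3 gray
          3→12: 12 is gray → back edge
First back edge: 3 → 12.

3->12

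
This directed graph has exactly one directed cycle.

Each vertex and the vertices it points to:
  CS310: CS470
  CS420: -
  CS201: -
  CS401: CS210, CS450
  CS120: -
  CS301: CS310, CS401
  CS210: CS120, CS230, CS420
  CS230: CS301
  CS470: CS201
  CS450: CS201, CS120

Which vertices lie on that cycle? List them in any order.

CS210, CS230, CS301, CS401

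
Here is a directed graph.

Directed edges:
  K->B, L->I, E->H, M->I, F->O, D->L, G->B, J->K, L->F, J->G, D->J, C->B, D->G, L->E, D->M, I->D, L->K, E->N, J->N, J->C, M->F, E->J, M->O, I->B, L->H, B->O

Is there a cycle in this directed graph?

Yes

DFS with white/gray/black marking, starting from G:
G gray
  B gray
    O gray
    O black
  B black
G black
H gray
H black
F gray
  F→O: O black — skip
F black
K gray
  K→B: B black — skip
K black
D gray
  M gray
    M→O: O black — skip
    I gray
      I→B: B black — skip
      I→D: D is gray → back edge
Back edge found, so a cycle exists: D → M → I → D.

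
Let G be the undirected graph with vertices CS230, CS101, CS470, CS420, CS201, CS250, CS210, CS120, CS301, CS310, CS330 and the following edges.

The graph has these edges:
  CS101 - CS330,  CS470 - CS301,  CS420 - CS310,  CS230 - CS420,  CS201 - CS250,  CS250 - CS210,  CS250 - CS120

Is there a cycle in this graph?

DFS, tracking each vertex's parent; an edge to a visited non-parent vertex closes a cycle.
Start from CS250:
visit CS250 (parent –)
  visit CS201 (parent CS250)
    CS201–CS250: parent, skip
  visit CS120 (parent CS250)
    CS120–CS250: parent, skip
  visit CS210 (parent CS250)
    CS210–CS250: parent, skip
visit CS230 (parent –)
  visit CS420 (parent CS230)
    visit CS310 (parent CS420)
      CS310–CS420: parent, skip
    CS420–CS230: parent, skip
visit CS101 (parent –)
  visit CS330 (parent CS101)
    CS330–CS101: parent, skip
visit CS470 (parent –)
  visit CS301 (parent CS470)
    CS301–CS470: parent, skip
No non-parent visited neighbor found — the graph is a forest.

No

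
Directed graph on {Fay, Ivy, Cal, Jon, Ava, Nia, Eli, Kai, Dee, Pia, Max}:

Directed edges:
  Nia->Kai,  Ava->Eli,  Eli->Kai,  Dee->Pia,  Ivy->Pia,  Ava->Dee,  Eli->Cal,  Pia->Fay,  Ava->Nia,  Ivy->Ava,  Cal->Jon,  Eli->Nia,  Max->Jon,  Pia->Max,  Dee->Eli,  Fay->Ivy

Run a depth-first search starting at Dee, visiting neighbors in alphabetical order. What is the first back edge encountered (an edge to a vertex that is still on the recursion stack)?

Ava→Dee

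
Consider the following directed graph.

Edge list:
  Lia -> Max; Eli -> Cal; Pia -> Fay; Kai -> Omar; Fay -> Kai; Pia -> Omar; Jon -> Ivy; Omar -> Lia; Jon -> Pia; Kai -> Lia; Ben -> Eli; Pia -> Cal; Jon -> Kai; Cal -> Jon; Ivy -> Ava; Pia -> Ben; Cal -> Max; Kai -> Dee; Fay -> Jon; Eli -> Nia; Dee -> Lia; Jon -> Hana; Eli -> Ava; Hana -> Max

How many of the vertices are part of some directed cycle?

A vertex is on a directed cycle iff it belongs to a strongly connected component of size ≥ 2 (or has a self-loop).
The vertices on cycles are {Ben, Cal, Eli, Fay, Jon, Pia} — 6 in total.

6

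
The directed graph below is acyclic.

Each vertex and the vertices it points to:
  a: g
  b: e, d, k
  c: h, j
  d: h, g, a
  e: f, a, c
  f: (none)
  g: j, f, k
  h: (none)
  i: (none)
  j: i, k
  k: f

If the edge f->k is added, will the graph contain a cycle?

Adding f→k creates a cycle iff k can already reach f.
Path from k: k → f.
So k → … → f → k is a cycle.

Yes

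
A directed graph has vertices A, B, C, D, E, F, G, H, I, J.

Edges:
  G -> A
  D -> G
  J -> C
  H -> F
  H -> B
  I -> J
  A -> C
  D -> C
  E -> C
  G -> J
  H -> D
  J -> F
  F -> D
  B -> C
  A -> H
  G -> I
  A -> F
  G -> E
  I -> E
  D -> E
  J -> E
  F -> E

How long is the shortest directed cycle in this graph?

For each vertex v, BFS finds the shortest path from v back to v.
The shortest such closed walk is G → A → H → D → G, length 4.

4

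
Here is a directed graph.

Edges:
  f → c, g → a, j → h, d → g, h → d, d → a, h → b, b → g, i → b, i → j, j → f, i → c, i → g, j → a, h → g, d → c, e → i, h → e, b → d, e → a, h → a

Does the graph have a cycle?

Yes

DFS with white/gray/black marking, starting from f:
f gray
  c gray
  c black
f black
h gray
  e gray
    i gray
      j gray
        j→f: f black — skip
        j→h: h is gray → back edge
Back edge found, so a cycle exists: h → e → i → j → h.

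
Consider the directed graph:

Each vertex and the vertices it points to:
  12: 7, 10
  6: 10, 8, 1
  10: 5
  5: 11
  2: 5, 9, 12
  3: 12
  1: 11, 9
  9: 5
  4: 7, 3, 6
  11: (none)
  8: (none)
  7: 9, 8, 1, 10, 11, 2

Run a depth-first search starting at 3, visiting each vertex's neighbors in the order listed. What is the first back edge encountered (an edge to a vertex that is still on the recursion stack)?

DFS from 3 (visiting each vertex's neighbors in the order listed); mark gray on enter, black on exit:
3 gray
  12 gray
    7 gray
      9 gray
        5 gray
          11 gray
          11 black
        5 black
      9 black
      8 gray
      8 black
      1 gray
        1→11: 11 black — skip
        1→9: 9 black — skip
      1 black
      10 gray
        10→5: 5 black — skip
      10 black
      7→11: 11 black — skip
      2 gray
        2→5: 5 black — skip
        2→9: 9 black — skip
        2→12: 12 is gray → back edge
First back edge: 2 → 12.

2→12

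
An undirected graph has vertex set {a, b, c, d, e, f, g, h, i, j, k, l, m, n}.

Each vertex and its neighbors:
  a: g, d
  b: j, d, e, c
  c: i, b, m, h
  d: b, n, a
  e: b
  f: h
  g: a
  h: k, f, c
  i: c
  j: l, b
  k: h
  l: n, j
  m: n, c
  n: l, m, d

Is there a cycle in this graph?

DFS, tracking each vertex's parent; an edge to a visited non-parent vertex closes a cycle.
Start from f:
visit f (parent –)
  visit h (parent f)
    visit k (parent h)
      k–h: parent, skip
    h–f: parent, skip
    visit c (parent h)
      visit i (parent c)
        i–c: parent, skip
      visit b (parent c)
        visit j (parent b)
          visit l (parent j)
            visit n (parent l)
              n–l: parent, skip
              visit m (parent n)
                m–n: parent, skip
                m–c: c visited and ≠ parent → cycle
Cycle: c – b – j – l – n – m – c.

Yes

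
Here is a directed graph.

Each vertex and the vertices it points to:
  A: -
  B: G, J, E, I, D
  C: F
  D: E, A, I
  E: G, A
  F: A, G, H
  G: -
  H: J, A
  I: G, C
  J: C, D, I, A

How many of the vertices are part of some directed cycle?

6

A vertex is on a directed cycle iff it belongs to a strongly connected component of size ≥ 2 (or has a self-loop).
The vertices on cycles are {C, D, F, H, I, J} — 6 in total.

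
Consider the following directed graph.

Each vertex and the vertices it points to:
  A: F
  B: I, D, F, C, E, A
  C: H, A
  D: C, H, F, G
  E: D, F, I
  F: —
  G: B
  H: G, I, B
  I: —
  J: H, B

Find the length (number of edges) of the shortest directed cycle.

3

For each vertex v, BFS finds the shortest path from v back to v.
The shortest such closed walk is H → B → C → H, length 3.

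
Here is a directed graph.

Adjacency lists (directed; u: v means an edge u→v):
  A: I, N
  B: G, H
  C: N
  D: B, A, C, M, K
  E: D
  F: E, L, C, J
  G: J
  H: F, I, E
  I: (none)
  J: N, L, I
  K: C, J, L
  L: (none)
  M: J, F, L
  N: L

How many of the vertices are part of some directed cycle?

6

A vertex is on a directed cycle iff it belongs to a strongly connected component of size ≥ 2 (or has a self-loop).
The vertices on cycles are {B, D, E, F, H, M} — 6 in total.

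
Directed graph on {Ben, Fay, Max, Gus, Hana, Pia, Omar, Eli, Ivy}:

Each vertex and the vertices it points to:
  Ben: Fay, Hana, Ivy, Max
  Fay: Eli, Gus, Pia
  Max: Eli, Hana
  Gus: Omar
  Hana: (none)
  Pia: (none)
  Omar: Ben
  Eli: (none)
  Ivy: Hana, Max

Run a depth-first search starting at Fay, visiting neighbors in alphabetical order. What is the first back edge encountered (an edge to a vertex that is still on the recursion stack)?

Ben→Fay

DFS from Fay (visiting neighbors in alphabetical order); mark gray on enter, black on exit:
Fay gray
  Eli gray
  Eli black
  Gus gray
    Omar gray
      Ben gray
        Ben→Fay: Fay is gray → back edge
First back edge: Ben → Fay.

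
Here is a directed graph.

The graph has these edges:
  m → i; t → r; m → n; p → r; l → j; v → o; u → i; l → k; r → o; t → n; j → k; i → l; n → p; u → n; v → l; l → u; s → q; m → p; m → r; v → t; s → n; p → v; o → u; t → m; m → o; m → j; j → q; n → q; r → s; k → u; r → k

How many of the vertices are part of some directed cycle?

13

A vertex is on a directed cycle iff it belongs to a strongly connected component of size ≥ 2 (or has a self-loop).
The vertices on cycles are {i, j, k, l, m, n, o, p, r, s, t, u, v} — 13 in total.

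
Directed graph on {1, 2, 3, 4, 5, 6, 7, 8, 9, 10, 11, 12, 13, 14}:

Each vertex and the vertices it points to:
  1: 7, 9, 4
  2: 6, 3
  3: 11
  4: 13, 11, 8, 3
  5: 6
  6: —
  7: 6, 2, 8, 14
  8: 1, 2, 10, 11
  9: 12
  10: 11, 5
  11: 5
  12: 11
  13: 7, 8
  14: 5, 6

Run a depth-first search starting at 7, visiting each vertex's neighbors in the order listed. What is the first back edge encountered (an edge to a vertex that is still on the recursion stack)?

1→7

DFS from 7 (visiting each vertex's neighbors in the order listed); mark gray on enter, black on exit:
7 gray
  6 gray
  6 black
  2 gray
    2→6: 6 black — skip
    3 gray
      11 gray
        5 gray
          5→6: 6 black — skip
        5 black
      11 black
    3 black
  2 black
  8 gray
    1 gray
      1→7: 7 is gray → back edge
First back edge: 1 → 7.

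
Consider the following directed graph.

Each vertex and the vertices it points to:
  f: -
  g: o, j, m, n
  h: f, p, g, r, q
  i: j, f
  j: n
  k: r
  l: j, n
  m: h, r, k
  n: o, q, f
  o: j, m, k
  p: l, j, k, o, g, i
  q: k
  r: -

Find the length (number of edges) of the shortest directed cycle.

3

For each vertex v, BFS finds the shortest path from v back to v.
The shortest such closed walk is g → m → h → g, length 3.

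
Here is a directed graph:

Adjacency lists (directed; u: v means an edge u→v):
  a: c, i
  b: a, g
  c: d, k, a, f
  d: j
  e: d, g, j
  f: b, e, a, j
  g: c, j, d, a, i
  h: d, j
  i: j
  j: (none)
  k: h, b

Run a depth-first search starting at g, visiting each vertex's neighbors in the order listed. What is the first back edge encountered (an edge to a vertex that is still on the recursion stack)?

a→c

DFS from g (visiting each vertex's neighbors in the order listed); mark gray on enter, black on exit:
g gray
  c gray
    d gray
      j gray
      j black
    d black
    k gray
      h gray
        h→d: d black — skip
        h→j: j black — skip
      h black
      b gray
        a gray
          a→c: c is gray → back edge
First back edge: a → c.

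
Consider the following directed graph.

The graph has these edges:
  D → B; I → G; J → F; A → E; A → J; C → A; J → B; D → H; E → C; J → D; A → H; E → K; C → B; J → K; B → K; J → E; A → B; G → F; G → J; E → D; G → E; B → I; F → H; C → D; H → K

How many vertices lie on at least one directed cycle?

A vertex is on a directed cycle iff it belongs to a strongly connected component of size ≥ 2 (or has a self-loop).
The vertices on cycles are {A, B, C, D, E, G, I, J} — 8 in total.

8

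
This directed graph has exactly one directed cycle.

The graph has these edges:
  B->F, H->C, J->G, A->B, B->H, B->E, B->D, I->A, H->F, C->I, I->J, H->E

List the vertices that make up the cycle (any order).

DFS with gray/black marking from I:
I gray
  A gray
    B gray
      D gray
      D black
      H gray
        E gray
        E black
        F gray
        F black
        C gray
          C→I: I is gray → back edge
Back edge closes the cycle I → A → B → H → C → I; its vertices are {A, B, C, H, I}.

A, B, C, H, I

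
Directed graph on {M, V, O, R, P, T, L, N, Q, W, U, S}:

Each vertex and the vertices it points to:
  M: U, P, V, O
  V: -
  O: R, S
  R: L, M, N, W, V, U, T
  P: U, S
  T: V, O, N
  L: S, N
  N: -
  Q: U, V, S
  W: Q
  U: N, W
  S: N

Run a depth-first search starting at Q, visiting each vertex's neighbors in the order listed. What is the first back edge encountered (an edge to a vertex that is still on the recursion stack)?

W→Q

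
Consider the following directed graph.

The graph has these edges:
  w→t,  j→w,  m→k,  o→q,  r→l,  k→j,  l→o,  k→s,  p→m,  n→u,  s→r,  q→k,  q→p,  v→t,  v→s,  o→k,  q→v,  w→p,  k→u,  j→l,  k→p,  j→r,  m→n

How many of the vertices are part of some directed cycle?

11

A vertex is on a directed cycle iff it belongs to a strongly connected component of size ≥ 2 (or has a self-loop).
The vertices on cycles are {j, k, l, m, o, p, q, r, s, v, w} — 11 in total.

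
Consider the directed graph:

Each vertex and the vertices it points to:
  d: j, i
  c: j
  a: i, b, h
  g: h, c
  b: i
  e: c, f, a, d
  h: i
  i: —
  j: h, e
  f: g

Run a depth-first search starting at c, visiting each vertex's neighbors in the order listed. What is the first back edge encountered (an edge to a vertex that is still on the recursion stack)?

e→c

DFS from c (visiting each vertex's neighbors in the order listed); mark gray on enter, black on exit:
c gray
  j gray
    h gray
      i gray
      i black
    h black
    e gray
      e→c: c is gray → back edge
First back edge: e → c.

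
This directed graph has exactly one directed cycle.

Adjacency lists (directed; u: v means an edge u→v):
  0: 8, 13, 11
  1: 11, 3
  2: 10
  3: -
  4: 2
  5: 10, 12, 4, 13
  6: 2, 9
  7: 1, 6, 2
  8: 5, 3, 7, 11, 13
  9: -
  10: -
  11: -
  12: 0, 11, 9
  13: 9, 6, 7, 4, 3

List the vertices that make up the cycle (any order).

0, 5, 8, 12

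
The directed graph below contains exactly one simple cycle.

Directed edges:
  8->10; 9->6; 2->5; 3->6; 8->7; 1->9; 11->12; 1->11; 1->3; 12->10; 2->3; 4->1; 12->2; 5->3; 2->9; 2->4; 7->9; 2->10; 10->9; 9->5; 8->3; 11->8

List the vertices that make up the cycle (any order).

DFS with gray/black marking from 11:
11 gray
  8 gray
    10 gray
      9 gray
        5 gray
          3 gray
            6 gray
            6 black
          3 black
        5 black
        9→6: 6 black — skip
      9 black
    10 black
    8→3: 3 black — skip
    7 gray
      7→9: 9 black — skip
    7 black
  8 black
  12 gray
    2 gray
      2→3: 3 black — skip
      2→5: 5 black — skip
      2→9: 9 black — skip
      4 gray
        1 gray
          1→9: 9 black — skip
          1→11: 11 is gray → back edge
Back edge closes the cycle 11 → 12 → 2 → 4 → 1 → 11; its vertices are {1, 2, 4, 11, 12}.

1, 2, 4, 11, 12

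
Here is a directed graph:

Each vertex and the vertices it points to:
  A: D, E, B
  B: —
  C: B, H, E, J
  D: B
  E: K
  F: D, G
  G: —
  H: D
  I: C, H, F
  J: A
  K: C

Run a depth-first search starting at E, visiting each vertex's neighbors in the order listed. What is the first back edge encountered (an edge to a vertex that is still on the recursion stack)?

C→E

DFS from E (visiting each vertex's neighbors in the order listed); mark gray on enter, black on exit:
E gray
  K gray
    C gray
      B gray
      B black
      H gray
        D gray
          D→B: B black — skip
        D black
      H black
      C→E: E is gray → back edge
First back edge: C → E.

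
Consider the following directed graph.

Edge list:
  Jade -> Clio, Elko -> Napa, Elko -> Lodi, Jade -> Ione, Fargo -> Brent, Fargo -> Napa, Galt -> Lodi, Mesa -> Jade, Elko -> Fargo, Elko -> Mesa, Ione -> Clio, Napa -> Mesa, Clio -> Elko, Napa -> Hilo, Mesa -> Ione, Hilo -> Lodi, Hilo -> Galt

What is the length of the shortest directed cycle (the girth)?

4

For each vertex v, BFS finds the shortest path from v back to v.
The shortest such closed walk is Elko → Mesa → Ione → Clio → Elko, length 4.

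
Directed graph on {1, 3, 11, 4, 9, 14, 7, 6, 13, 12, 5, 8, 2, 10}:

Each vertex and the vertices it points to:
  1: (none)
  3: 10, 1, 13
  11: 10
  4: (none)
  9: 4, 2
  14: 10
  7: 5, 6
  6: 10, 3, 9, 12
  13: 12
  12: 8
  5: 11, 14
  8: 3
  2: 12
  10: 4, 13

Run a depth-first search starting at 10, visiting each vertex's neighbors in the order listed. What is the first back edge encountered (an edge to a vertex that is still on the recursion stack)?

DFS from 10 (visiting each vertex's neighbors in the order listed); mark gray on enter, black on exit:
10 gray
  4 gray
  4 black
  13 gray
    12 gray
      8 gray
        3 gray
          3→10: 10 is gray → back edge
First back edge: 3 → 10.

3→10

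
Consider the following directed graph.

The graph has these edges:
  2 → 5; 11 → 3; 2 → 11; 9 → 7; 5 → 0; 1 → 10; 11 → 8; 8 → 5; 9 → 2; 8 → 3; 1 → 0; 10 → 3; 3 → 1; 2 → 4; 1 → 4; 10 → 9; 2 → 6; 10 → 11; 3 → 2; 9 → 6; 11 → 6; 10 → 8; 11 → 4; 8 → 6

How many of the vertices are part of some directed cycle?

7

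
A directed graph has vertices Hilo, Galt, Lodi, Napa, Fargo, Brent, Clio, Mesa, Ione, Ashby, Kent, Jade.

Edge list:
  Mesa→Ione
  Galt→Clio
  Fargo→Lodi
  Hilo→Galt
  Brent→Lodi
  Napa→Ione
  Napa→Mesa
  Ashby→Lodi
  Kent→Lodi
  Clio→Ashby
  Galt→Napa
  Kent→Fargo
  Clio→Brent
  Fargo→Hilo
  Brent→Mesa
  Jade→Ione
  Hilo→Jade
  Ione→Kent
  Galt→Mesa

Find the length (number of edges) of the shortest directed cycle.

5

For each vertex v, BFS finds the shortest path from v back to v.
The shortest such closed walk is Hilo → Jade → Ione → Kent → Fargo → Hilo, length 5.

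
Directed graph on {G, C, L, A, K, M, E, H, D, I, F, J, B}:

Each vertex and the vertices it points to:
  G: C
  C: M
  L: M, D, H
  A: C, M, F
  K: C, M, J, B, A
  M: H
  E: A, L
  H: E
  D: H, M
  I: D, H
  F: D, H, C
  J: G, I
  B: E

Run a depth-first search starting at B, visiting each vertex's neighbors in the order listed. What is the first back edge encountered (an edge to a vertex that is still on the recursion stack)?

DFS from B (visiting each vertex's neighbors in the order listed); mark gray on enter, black on exit:
B gray
  E gray
    A gray
      C gray
        M gray
          H gray
            H→E: E is gray → back edge
First back edge: H → E.

H→E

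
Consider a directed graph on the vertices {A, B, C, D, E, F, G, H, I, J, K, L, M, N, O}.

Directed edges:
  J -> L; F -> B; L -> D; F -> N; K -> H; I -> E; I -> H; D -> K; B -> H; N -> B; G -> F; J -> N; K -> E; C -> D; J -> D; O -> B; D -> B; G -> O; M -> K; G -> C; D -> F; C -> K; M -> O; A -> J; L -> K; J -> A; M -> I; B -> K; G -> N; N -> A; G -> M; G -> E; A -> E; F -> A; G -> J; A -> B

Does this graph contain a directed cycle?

DFS with white/gray/black marking, starting from B:
B gray
  H gray
  H black
  K gray
    K→H: H black — skip
    E gray
    E black
  K black
B black
A gray
  J gray
    L gray
      D gray
        F gray
          F→A: A is gray → back edge
Back edge found, so a cycle exists: A → J → L → D → F → A.

Yes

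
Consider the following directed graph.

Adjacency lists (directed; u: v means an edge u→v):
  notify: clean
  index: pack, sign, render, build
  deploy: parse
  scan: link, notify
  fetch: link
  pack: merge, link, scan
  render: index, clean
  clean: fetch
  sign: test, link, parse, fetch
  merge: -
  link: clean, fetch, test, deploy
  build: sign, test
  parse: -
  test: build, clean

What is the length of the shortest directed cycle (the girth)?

For each vertex v, BFS finds the shortest path from v back to v.
The shortest such closed walk is index → render → index, length 2.

2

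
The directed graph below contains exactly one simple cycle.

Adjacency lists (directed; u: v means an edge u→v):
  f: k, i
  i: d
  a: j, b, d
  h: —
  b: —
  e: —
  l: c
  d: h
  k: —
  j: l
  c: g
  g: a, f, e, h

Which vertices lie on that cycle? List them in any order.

a, c, g, j, l

DFS with gray/black marking from c:
c gray
  g gray
    a gray
      j gray
        l gray
          l→c: c is gray → back edge
Back edge closes the cycle c → g → a → j → l → c; its vertices are {a, c, g, j, l}.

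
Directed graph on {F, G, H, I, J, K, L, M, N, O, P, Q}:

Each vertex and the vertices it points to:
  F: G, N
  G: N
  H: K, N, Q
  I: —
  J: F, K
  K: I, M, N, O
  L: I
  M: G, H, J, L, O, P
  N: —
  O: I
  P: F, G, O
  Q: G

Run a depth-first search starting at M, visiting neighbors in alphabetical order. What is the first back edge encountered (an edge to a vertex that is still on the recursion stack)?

DFS from M (visiting neighbors in alphabetical order); mark gray on enter, black on exit:
M gray
  G gray
    N gray
    N black
  G black
  H gray
    K gray
      I gray
      I black
      K→M: M is gray → back edge
First back edge: K → M.

K->M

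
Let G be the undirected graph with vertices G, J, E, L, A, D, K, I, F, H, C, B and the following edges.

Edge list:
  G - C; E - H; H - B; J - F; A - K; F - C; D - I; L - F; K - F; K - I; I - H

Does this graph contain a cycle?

DFS, tracking each vertex's parent; an edge to a visited non-parent vertex closes a cycle.
Start from L:
visit L (parent –)
  visit F (parent L)
    visit J (parent F)
      J–F: parent, skip
    visit K (parent F)
      visit A (parent K)
        A–K: parent, skip
      visit I (parent K)
        I–K: parent, skip
        visit D (parent I)
          D–I: parent, skip
        visit H (parent I)
          H–I: parent, skip
          visit B (parent H)
            B–H: parent, skip
          visit E (parent H)
            E–H: parent, skip
      K–F: parent, skip
    visit C (parent F)
      C–F: parent, skip
      visit G (parent C)
        G–C: parent, skip
    F–L: parent, skip
No non-parent visited neighbor found — the graph is a forest.

No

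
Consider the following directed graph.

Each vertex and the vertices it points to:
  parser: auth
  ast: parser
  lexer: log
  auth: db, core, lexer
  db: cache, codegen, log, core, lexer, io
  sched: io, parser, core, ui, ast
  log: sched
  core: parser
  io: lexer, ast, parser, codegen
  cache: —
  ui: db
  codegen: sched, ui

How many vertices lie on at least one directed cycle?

11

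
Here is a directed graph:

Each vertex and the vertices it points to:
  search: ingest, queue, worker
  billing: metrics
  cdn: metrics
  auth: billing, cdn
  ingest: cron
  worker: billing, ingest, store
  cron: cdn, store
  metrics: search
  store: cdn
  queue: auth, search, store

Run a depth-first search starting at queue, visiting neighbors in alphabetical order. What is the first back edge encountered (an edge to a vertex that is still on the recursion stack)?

cdn→metrics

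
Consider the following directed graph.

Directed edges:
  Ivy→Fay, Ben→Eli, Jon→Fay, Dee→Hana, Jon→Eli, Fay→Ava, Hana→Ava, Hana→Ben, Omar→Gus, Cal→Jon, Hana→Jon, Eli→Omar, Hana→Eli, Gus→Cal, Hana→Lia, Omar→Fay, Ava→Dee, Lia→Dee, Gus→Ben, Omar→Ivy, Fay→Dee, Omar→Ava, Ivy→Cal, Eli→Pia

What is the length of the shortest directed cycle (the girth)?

For each vertex v, BFS finds the shortest path from v back to v.
The shortest such closed walk is Hana → Lia → Dee → Hana, length 3.

3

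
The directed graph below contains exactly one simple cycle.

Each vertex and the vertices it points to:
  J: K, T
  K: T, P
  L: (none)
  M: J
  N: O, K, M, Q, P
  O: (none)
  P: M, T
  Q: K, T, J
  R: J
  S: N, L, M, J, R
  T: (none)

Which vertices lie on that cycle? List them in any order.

DFS with gray/black marking from P:
P gray
  M gray
    J gray
      K gray
        T gray
        T black
        K→P: P is gray → back edge
Back edge closes the cycle P → M → J → K → P; its vertices are {J, K, M, P}.

J, K, M, P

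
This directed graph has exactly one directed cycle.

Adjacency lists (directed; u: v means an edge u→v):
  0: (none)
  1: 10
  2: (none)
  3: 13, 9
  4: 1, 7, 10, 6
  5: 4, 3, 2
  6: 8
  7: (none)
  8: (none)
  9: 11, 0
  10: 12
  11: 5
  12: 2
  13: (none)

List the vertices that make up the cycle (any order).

3, 5, 9, 11

DFS with gray/black marking from 5:
5 gray
  4 gray
    1 gray
      10 gray
        12 gray
          2 gray
          2 black
        12 black
      10 black
    1 black
    7 gray
    7 black
    4→10: 10 black — skip
    6 gray
      8 gray
      8 black
    6 black
  4 black
  3 gray
    13 gray
    13 black
    9 gray
      11 gray
        11→5: 5 is gray → back edge
Back edge closes the cycle 5 → 3 → 9 → 11 → 5; its vertices are {3, 5, 9, 11}.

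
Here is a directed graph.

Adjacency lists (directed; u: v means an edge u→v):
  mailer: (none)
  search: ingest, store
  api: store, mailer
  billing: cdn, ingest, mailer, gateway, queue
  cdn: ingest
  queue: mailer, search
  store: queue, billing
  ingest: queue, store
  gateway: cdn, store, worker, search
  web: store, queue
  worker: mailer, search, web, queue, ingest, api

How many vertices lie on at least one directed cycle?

A vertex is on a directed cycle iff it belongs to a strongly connected component of size ≥ 2 (or has a self-loop).
The vertices on cycles are {api, cdn, web, queue, store, ingest, search, worker, billing, gateway} — 10 in total.

10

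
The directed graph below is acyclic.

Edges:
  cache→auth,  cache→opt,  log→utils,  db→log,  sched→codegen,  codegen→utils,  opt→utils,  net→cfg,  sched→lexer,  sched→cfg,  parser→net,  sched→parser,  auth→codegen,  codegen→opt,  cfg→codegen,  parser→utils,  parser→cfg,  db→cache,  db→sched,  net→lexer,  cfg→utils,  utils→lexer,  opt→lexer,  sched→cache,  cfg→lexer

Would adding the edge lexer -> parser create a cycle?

Adding lexer→parser creates a cycle iff parser can already reach lexer.
Path from parser: parser → net → lexer.
So parser → … → lexer → parser is a cycle.

Yes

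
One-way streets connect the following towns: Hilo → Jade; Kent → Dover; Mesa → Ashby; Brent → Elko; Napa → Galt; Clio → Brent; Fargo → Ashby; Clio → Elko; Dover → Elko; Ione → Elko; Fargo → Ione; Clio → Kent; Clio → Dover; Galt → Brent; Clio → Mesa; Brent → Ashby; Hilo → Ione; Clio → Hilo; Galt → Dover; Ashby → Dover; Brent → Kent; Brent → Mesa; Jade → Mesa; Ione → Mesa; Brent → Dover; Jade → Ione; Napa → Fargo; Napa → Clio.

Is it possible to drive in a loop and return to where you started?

DFS with white/gray/black marking, starting from Galt:
Galt gray
  Dover gray
    Elko gray
    Elko black
  Dover black
  Brent gray
    Ashby gray
      Ashby→Dover: Dover black — skip
    Ashby black
    Brent→Elko: Elko black — skip
    Mesa gray
      Mesa→Ashby: Ashby black — skip
    Mesa black
    Kent gray
      Kent→Dover: Dover black — skip
    Kent black
    Brent→Dover: Dover black — skip
  Brent black
Galt black
Napa gray
  Napa→Galt: Galt black — skip
  Fargo gray
    Fargo→Ashby: Ashby black — skip
    Ione gray
      Ione→Mesa: Mesa black — skip
      Ione→Elko: Elko black — skip
    Ione black
  Fargo black
  Clio gray
    Clio→Elko: Elko black — skip
    Clio→Brent: Brent black — skip
    Hilo gray
      Jade gray
        Jade→Ione: Ione black — skip
        Jade→Mesa: Mesa black — skip
      Jade black
      Hilo→Ione: Ione black — skip
    Hilo black
    Clio→Dover: Dover black — skip
    Clio→Mesa: Mesa black — skip
    Clio→Kent: Kent black — skip
  Clio black
Napa black
Every edge goes to a white or black vertex — no back edge, so the graph is acyclic.

No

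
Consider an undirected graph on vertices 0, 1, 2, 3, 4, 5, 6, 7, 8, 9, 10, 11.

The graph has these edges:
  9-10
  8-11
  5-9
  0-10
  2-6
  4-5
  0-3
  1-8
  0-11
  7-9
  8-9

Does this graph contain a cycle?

DFS, tracking each vertex's parent; an edge to a visited non-parent vertex closes a cycle.
Start from 8:
visit 8 (parent –)
  visit 11 (parent 8)
    visit 0 (parent 11)
      0–11: parent, skip
      visit 3 (parent 0)
        3–0: parent, skip
      visit 10 (parent 0)
        visit 9 (parent 10)
          9–8: 8 visited and ≠ parent → cycle
Cycle: 8 – 11 – 0 – 10 – 9 – 8.

Yes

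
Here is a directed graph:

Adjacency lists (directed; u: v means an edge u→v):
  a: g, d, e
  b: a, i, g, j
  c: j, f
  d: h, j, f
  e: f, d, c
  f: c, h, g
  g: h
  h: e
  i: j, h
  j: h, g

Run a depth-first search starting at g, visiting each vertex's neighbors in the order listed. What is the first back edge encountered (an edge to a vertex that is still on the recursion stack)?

j->h

DFS from g (visiting each vertex's neighbors in the order listed); mark gray on enter, black on exit:
g gray
  h gray
    e gray
      f gray
        c gray
          j gray
            j→h: h is gray → back edge
First back edge: j → h.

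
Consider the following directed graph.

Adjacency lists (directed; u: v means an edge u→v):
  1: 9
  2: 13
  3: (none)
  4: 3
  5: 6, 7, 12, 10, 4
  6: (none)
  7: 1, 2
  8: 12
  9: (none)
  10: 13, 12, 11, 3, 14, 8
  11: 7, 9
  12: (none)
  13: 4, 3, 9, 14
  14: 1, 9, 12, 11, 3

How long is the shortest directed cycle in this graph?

For each vertex v, BFS finds the shortest path from v back to v.
The shortest such closed walk is 7 → 2 → 13 → 14 → 11 → 7, length 5.

5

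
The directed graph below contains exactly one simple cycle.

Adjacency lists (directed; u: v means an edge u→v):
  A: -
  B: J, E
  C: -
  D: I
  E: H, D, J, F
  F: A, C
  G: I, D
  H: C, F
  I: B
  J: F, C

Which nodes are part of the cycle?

B, D, E, I

DFS with gray/black marking from I:
I gray
  B gray
    J gray
      F gray
        A gray
        A black
        C gray
        C black
      F black
      J→C: C black — skip
    J black
    E gray
      H gray
        H→C: C black — skip
        H→F: F black — skip
      H black
      D gray
        D→I: I is gray → back edge
Back edge closes the cycle I → B → E → D → I; its vertices are {B, D, E, I}.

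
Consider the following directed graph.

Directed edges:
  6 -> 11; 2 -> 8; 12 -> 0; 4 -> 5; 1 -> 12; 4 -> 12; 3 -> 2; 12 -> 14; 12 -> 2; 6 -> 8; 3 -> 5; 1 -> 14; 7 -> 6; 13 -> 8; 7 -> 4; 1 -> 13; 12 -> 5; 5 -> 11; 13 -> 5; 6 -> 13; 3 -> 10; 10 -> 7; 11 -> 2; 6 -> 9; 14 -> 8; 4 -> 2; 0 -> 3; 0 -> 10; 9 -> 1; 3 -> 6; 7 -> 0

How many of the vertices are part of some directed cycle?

A vertex is on a directed cycle iff it belongs to a strongly connected component of size ≥ 2 (or has a self-loop).
The vertices on cycles are {0, 1, 3, 4, 6, 7, 9, 10, 12} — 9 in total.

9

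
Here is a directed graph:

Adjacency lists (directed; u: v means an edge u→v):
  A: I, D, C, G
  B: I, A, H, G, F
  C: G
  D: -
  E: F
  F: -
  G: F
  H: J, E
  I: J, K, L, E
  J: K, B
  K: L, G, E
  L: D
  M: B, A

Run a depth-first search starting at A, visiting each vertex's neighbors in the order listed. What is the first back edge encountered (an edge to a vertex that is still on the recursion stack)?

DFS from A (visiting each vertex's neighbors in the order listed); mark gray on enter, black on exit:
A gray
  I gray
    J gray
      K gray
        L gray
          D gray
          D black
        L black
        G gray
          F gray
          F black
        G black
        E gray
          E→F: F black — skip
        E black
      K black
      B gray
        B→I: I is gray → back edge
First back edge: B → I.

B→I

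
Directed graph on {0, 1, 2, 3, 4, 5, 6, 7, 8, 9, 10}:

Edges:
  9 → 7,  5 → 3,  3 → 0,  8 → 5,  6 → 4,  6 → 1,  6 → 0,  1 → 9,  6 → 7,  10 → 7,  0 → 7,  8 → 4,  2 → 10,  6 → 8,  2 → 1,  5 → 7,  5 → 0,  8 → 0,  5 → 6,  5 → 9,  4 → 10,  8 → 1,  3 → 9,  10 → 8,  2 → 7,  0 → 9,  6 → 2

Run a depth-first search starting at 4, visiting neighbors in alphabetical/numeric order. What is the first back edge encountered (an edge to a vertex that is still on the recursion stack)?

8->4

DFS from 4 (visiting neighbors in alphabetical/numeric order); mark gray on enter, black on exit:
4 gray
  10 gray
    7 gray
    7 black
    8 gray
      0 gray
        0→7: 7 black — skip
        9 gray
          9→7: 7 black — skip
        9 black
      0 black
      1 gray
        1→9: 9 black — skip
      1 black
      8→4: 4 is gray → back edge
First back edge: 8 → 4.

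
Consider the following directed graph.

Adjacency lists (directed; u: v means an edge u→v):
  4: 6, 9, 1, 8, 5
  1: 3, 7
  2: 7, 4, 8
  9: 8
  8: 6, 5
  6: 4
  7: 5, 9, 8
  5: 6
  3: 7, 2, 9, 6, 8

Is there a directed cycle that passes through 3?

Yes

3 is on a cycle iff 3 can reach itself via ≥1 edge.
3 → 2 → 4 → 1 → 3 — yes.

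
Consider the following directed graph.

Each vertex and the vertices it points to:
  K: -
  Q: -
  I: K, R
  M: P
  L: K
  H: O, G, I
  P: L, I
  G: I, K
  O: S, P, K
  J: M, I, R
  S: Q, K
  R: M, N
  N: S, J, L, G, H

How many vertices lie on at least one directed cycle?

9

A vertex is on a directed cycle iff it belongs to a strongly connected component of size ≥ 2 (or has a self-loop).
The vertices on cycles are {G, H, I, J, M, N, O, P, R} — 9 in total.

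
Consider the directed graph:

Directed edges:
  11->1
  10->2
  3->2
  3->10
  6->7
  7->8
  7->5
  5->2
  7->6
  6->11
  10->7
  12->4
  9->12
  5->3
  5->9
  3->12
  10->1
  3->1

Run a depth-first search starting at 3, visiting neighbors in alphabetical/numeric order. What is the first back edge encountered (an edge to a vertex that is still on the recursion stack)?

5->3

DFS from 3 (visiting neighbors in alphabetical/numeric order); mark gray on enter, black on exit:
3 gray
  1 gray
  1 black
  2 gray
  2 black
  10 gray
    10→1: 1 black — skip
    10→2: 2 black — skip
    7 gray
      5 gray
        5→2: 2 black — skip
        5→3: 3 is gray → back edge
First back edge: 5 → 3.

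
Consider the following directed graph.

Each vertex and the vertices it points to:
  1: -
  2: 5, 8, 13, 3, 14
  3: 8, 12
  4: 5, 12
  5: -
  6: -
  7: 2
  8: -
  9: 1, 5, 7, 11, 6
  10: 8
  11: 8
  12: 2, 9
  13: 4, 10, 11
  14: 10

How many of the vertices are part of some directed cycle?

A vertex is on a directed cycle iff it belongs to a strongly connected component of size ≥ 2 (or has a self-loop).
The vertices on cycles are {2, 3, 4, 7, 9, 12, 13} — 7 in total.

7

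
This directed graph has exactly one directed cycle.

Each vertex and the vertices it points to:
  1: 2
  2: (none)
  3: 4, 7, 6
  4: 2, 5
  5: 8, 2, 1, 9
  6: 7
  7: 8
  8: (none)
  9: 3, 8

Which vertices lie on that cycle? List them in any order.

3, 4, 5, 9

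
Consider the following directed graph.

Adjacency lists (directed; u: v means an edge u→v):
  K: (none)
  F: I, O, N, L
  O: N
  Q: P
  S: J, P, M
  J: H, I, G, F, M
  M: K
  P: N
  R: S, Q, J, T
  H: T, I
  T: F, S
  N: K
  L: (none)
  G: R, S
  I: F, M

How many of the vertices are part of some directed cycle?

8

A vertex is on a directed cycle iff it belongs to a strongly connected component of size ≥ 2 (or has a self-loop).
The vertices on cycles are {F, G, H, I, J, R, S, T} — 8 in total.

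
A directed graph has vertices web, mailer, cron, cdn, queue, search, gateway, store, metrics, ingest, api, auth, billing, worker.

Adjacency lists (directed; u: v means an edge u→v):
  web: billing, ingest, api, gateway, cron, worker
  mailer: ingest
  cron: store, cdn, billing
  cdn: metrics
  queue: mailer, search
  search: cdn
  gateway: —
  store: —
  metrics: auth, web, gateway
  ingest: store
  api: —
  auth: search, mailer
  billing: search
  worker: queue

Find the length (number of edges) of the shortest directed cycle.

For each vertex v, BFS finds the shortest path from v back to v.
The shortest such closed walk is metrics → auth → search → cdn → metrics, length 4.

4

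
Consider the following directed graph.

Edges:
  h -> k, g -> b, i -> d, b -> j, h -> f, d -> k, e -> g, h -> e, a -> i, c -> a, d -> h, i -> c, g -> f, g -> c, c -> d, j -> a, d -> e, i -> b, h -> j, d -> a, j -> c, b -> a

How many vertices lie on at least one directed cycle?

A vertex is on a directed cycle iff it belongs to a strongly connected component of size ≥ 2 (or has a self-loop).
The vertices on cycles are {a, b, c, d, e, g, h, i, j} — 9 in total.

9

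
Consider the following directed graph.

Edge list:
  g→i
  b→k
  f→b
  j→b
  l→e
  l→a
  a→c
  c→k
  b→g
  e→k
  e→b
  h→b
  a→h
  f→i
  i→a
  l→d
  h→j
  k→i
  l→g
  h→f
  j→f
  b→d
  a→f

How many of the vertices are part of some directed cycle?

A vertex is on a directed cycle iff it belongs to a strongly connected component of size ≥ 2 (or has a self-loop).
The vertices on cycles are {a, b, c, f, g, h, i, j, k} — 9 in total.

9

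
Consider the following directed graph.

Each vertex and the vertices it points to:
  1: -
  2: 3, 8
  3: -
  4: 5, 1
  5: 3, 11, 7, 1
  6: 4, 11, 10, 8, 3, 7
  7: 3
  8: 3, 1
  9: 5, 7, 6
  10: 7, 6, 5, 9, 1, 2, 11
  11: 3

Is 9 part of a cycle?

Yes

9 is on a cycle iff 9 can reach itself via ≥1 edge.
9 → 6 → 10 → 9 — yes.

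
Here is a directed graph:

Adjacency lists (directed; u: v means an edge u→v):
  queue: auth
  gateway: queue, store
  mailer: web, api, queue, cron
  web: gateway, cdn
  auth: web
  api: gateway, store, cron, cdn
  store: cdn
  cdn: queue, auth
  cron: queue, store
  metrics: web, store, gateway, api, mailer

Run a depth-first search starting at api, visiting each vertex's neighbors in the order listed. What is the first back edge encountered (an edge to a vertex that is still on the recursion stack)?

DFS from api (visiting each vertex's neighbors in the order listed); mark gray on enter, black on exit:
api gray
  gateway gray
    queue gray
      auth gray
        web gray
          web→gateway: gateway is gray → back edge
First back edge: web → gateway.

web->gateway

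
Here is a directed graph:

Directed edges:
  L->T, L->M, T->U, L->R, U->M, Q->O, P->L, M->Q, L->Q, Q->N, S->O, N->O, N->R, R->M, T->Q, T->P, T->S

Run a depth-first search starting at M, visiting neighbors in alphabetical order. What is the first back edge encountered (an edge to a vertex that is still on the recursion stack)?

DFS from M (visiting neighbors in alphabetical order); mark gray on enter, black on exit:
M gray
  Q gray
    N gray
      O gray
      O black
      R gray
        R→M: M is gray → back edge
First back edge: R → M.

R->M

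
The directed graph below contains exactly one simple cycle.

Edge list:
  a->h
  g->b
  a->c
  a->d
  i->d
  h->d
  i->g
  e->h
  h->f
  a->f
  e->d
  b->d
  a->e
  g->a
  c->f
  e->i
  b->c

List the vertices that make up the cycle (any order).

DFS with gray/black marking from i:
i gray
  d gray
  d black
  g gray
    a gray
      a→d: d black — skip
      e gray
        e→i: i is gray → back edge
Back edge closes the cycle i → g → a → e → i; its vertices are {a, e, g, i}.

a, e, g, i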